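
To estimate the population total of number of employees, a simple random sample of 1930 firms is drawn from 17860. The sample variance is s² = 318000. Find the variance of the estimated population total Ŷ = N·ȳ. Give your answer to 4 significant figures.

4.688 × 10^10

Var(Ŷ) = N²·Var(ȳ) = N²·(1 − n/N)·s²/n.
f = 1930/17860 = 0.10806271; Var(ȳ) = 0.89193729·318000/1930 = 146.96169.
Var(Ŷ) = 17860² · 146.96169 = 4.6877781 × 10^10.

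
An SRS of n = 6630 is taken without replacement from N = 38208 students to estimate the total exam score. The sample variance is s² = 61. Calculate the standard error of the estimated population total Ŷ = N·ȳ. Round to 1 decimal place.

3331.8

Var(Ŷ) = N²·Var(ȳ) = N²·(1 − n/N)·s²/n.
f = 6630/38208 = 0.17352387; Var(ȳ) = 0.82647613·61/6630 = 0.007604079.
Var(Ŷ) = 38208² · 0.007604079 = 1.1100824 × 10^7.
SE(Ŷ) = √(1.1100824 × 10^7) = 3331.8.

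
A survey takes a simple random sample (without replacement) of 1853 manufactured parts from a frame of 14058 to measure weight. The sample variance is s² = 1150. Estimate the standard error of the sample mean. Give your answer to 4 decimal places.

Under SRS without replacement, Var(ȳ) = (1 − f)·s²/n with f = n/N = 1853/14058 = 0.13181107.
Var(ȳ) = (1 − 0.13181107)·1150/1853 = 0.86818893·0.62061522 = 0.53881126.
SE(ȳ) = √(0.53881126) = 0.7340.

0.7340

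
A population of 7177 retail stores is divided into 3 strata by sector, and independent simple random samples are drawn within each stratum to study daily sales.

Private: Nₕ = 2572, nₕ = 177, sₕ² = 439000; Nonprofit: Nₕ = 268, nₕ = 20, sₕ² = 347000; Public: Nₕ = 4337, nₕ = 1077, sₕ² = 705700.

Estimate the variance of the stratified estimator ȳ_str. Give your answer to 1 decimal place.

Var(ȳ_str) = Σₕ Wₕ²(1 − fₕ)sₕ²/nₕ with Wₕ = Nₕ/N, N = 7177.
Private: Wₕ = 0.35836701; term = 0.35836701²·(1 − 0.06881804)·439000/177 = 296.60731.
Nonprofit: Wₕ = 0.03734151; term = 0.03734151²·(1 − 0.07462687)·347000/20 = 22.387215.
Public: Wₕ = 0.60429149; term = 0.60429149²·(1 − 0.24832834)·705700/1077 = 179.85625.
Sum = 498.85078.

498.9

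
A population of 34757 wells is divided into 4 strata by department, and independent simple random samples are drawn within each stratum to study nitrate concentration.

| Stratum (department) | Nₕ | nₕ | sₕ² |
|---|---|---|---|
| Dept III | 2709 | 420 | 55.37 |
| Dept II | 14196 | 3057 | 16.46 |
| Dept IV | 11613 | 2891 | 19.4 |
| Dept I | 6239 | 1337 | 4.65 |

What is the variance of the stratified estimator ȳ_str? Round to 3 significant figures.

0.00203

Var(ȳ_str) = Σₕ Wₕ²(1 − fₕ)sₕ²/nₕ with Wₕ = Nₕ/N, N = 34757.
Dept III: Wₕ = 0.07794113; term = 0.07794113²·(1 − 0.15503876)·55.37/420 = 6.7669889 × 10^-4.
Dept II: Wₕ = 0.40843571; term = 0.40843571²·(1 − 0.21534235)·16.46/3057 = 7.0479371 × 10^-4.
Dept IV: Wₕ = 0.33411975; term = 0.33411975²·(1 − 0.24894515)·19.4/2891 = 5.6263867 × 10^-4.
Dept I: Wₕ = 0.17950341; term = 0.17950341²·(1 − 0.21429716)·4.65/1337 = 8.8049171 × 10^-5.
Sum = 0.0020321804.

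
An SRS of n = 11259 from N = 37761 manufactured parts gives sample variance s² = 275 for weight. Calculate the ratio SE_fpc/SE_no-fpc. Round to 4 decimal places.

0.8378

f = n/N = 11259/37761 = 0.29816477.
SE_no-fpc = √(s²/n) = 0.15628469; SE_fpc = √((1−f)s²/n) = 0.13092845.
Ratio = √(1−f) = 0.83775607.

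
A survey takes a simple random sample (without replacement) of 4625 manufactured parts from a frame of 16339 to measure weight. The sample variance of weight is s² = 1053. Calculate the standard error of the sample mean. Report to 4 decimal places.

0.4040

Under SRS without replacement, Var(ȳ) = (1 − f)·s²/n with f = n/N = 4625/16339 = 0.28306506.
Var(ȳ) = (1 − 0.28306506)·1053/4625 = 0.71693494·0.22767568 = 0.16322865.
SE(ȳ) = √(0.16322865) = 0.4040.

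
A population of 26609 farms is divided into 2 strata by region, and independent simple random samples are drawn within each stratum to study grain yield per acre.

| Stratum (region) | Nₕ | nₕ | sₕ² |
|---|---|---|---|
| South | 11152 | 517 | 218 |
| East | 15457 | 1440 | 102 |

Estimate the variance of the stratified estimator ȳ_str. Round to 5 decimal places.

0.09231

Var(ȳ_str) = Σₕ Wₕ²(1 − fₕ)sₕ²/nₕ with Wₕ = Nₕ/N, N = 26609.
South: Wₕ = 0.41910632; term = 0.41910632²·(1 − 0.04635940)·218/517 = 0.070631609.
East: Wₕ = 0.58089368; term = 0.58089368²·(1 − 0.09316167)·102/1440 = 0.021675087.
Sum = 0.092306696.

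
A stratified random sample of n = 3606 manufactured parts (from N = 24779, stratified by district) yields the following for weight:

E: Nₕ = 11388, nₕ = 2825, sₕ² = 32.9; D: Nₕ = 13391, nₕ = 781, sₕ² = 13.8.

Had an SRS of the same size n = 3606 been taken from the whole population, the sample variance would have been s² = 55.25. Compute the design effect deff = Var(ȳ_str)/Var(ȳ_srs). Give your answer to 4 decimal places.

0.5125

Var(ȳ_str) = Σ Wₕ²(1−fₕ)sₕ²/nₕ with Wₕ = Nₕ/24779:
  E: (11388/24779)²·(1−2825/11388)·32.9/2825 = 0.0018496233
  D: (13391/24779)²·(1−781/13391)·13.8/781 = 0.0048594666
  → Var(ȳ_str) = 0.0067090899.
Var(ȳ_srs) = (1 − 3606/24779)·55.25/3606 = 0.013091975.
deff = 0.0067090899 / 0.013091975 = 0.5125.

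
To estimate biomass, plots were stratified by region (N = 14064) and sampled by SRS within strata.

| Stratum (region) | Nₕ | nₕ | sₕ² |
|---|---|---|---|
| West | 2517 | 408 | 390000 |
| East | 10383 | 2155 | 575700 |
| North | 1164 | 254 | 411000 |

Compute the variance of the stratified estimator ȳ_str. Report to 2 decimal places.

149.70

Var(ȳ_str) = Σₕ Wₕ²(1 − fₕ)sₕ²/nₕ with Wₕ = Nₕ/N, N = 14064.
West: Wₕ = 0.17896758; term = 0.17896758²·(1 − 0.16209774)·390000/408 = 25.653494.
East: Wₕ = 0.73826792; term = 0.73826792²·(1 − 0.20755080)·575700/2155 = 115.38474.
North: Wₕ = 0.08276451; term = 0.08276451²·(1 − 0.21821306)·411000/254 = 8.6653231.
Sum = 149.70356.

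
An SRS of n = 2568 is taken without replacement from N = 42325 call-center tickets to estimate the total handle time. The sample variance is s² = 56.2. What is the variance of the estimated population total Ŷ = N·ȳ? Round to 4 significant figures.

Var(Ŷ) = N²·Var(ȳ) = N²·(1 − n/N)·s²/n.
f = 2568/42325 = 0.06067336; Var(ȳ) = 0.93932664·56.2/2568 = 0.020556915.
Var(Ŷ) = 42325² · 0.020556915 = 3.6825773 × 10^7.

3.683 × 10^7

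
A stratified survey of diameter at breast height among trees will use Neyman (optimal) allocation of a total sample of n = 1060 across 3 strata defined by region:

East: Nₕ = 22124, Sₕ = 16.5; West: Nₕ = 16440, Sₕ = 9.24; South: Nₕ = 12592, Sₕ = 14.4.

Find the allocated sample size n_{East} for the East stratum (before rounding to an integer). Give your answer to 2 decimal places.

554.15

Neyman allocation: nₕ = n·NₕSₕ / Σⱼ NⱼSⱼ.
Σ NⱼSⱼ = 22124·16.5 + 16440·9.24 + 12592·14.4 = 698276.4.
n_{East} = 1060·22124·16.5 / 698276.4 = 554.15.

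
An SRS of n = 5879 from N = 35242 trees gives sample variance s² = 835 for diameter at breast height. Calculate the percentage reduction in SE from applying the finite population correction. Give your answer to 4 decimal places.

8.7212

f = n/N = 5879/35242 = 0.16681800.
SE_no-fpc = √(s²/n) = 0.37686995; SE_fpc = √((1−f)s²/n) = 0.34400238.
Ratio = √(1−f) = 0.91278804. Reduction = 100·(1 − 0.91278804) = 8.7212%.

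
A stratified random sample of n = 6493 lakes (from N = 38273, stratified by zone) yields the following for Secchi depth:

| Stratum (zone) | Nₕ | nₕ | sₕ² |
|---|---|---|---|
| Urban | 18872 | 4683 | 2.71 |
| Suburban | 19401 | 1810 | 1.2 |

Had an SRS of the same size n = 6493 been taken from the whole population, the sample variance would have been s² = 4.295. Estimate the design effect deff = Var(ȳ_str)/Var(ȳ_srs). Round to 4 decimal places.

0.4738

Var(ȳ_str) = Σ Wₕ²(1−fₕ)sₕ²/nₕ with Wₕ = Nₕ/38273:
  Urban: (18872/38273)²·(1−4683/18872)·2.71/4683 = 1.057864 × 10^-4
  Suburban: (19401/38273)²·(1−1810/19401)·1.2/1810 = 1.5446579 × 10^-4
  → Var(ȳ_str) = 2.6025219 × 10^-4.
Var(ȳ_srs) = (1 − 6493/38273)·4.295/6493 = 5.4926149 × 10^-4.
deff = (2.6025219 × 10^-4) / (5.4926149 × 10^-4) = 0.4738.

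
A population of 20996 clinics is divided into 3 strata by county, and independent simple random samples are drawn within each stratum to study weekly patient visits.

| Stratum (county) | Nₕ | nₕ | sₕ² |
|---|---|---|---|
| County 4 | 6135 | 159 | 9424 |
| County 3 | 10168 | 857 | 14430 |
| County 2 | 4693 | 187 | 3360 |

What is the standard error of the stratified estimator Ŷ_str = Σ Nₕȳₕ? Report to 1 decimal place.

Var(Ŷ_str) = Σₕ Nₕ²(1 − fₕ)sₕ²/nₕ.
County 4: 6135²·(1 − 159/6135)·9424/159 = 2.1730179 × 10^9.
County 3: 10168²·(1 − 857/10168)·14430/857 = 1.5941066 × 10^9.
County 2: 4693²·(1 − 187/4693)·3360/187 = 3.7996134 × 10^8.
Sum = 4.1470858 × 10^9.
SE = √(4.1470858 × 10^9) = 64397.9.

64397.9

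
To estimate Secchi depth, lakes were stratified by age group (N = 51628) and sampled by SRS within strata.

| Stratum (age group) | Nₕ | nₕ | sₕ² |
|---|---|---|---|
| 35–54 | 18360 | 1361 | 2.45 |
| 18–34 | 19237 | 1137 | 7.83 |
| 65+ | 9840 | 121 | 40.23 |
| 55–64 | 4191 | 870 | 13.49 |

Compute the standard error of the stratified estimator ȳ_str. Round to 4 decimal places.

Var(ȳ_str) = Σₕ Wₕ²(1 − fₕ)sₕ²/nₕ with Wₕ = Nₕ/N, N = 51628.
35–54: Wₕ = 0.35562098; term = 0.35562098²·(1 − 0.07412854)·2.45/1361 = 2.1078194 × 10^-4.
18–34: Wₕ = 0.37260789; term = 0.37260789²·(1 − 0.05910485)·7.83/1137 = 8.9959413 × 10^-4.
65+: Wₕ = 0.19059425; term = 0.19059425²·(1 − 0.01229675)·40.23/121 = 0.011929184.
55–64: Wₕ = 0.08117688; term = 0.08117688²·(1 − 0.20758769)·13.49/870 = 8.0967109 × 10^-5.
Sum = 0.013120527.
SE = √(0.013120527) = 0.1145.

0.1145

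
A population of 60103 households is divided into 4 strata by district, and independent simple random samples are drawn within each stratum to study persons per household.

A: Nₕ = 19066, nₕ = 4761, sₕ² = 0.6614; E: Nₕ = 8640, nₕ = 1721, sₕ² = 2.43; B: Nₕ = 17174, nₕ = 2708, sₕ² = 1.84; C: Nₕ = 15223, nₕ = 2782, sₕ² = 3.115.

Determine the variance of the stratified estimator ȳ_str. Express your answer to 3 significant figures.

Var(ȳ_str) = Σₕ Wₕ²(1 − fₕ)sₕ²/nₕ with Wₕ = Nₕ/N, N = 60103.
A: Wₕ = 0.31722210; term = 0.31722210²·(1 − 0.24971153)·0.6614/4761 = 1.0488688 × 10^-5.
E: Wₕ = 0.14375322; term = 0.14375322²·(1 − 0.19918981)·2.43/1721 = 2.3366312 × 10^-5.
B: Wₕ = 0.28574281; term = 0.28574281²·(1 − 0.15768021)·1.84/2708 = 4.6730108 × 10^-5.
C: Wₕ = 0.25328187; term = 0.25328187²·(1 − 0.18274979)·3.115/2782 = 5.8703523 × 10^-5.
Sum = 1.3928863 × 10^-4.

1.39 × 10^-4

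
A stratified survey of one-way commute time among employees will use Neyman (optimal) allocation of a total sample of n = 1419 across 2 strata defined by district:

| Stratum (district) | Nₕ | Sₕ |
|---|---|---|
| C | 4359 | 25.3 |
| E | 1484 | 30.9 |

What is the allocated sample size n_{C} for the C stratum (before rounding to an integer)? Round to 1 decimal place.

1002.3

Neyman allocation: nₕ = n·NₕSₕ / Σⱼ NⱼSⱼ.
Σ NⱼSⱼ = 4359·25.3 + 1484·30.9 = 156138.3.
n_{C} = 1419·4359·25.3 / 156138.3 = 1002.3.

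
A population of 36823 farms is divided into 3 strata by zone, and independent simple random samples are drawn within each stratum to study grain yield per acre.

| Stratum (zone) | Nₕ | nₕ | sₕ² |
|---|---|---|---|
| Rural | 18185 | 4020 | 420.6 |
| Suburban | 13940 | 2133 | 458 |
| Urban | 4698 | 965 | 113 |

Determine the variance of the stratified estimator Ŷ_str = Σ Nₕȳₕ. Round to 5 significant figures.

6.4345 × 10^7

Var(Ŷ_str) = Σₕ Nₕ²(1 − fₕ)sₕ²/nₕ.
Rural: 18185²·(1 − 4020/18185)·420.6/4020 = 2.6950889 × 10^7.
Suburban: 13940²·(1 − 2133/13940)·458/2133 = 3.5340847 × 10^7.
Urban: 4698²·(1 − 965/4698)·113/965 = 2.0536297 × 10^6.
Sum = 6.4345366 × 10^7.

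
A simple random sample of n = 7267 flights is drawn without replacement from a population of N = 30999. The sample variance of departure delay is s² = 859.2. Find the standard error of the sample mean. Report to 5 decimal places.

Under SRS without replacement, Var(ȳ) = (1 − f)·s²/n with f = n/N = 7267/30999 = 0.23442692.
Var(ȳ) = (1 − 0.23442692)·859.2/7267 = 0.76557308·0.11823311 = 0.090516085.
SE(ȳ) = √(0.090516085) = 0.30086.

0.30086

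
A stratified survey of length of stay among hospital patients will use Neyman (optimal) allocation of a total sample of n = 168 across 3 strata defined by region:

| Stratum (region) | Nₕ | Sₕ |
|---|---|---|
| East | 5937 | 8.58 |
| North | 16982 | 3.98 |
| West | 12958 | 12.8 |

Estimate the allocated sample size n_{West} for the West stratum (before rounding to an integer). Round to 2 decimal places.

Neyman allocation: nₕ = n·NₕSₕ / Σⱼ NⱼSⱼ.
Σ NⱼSⱼ = 5937·8.58 + 16982·3.98 + 12958·12.8 = 284390.22.
n_{West} = 168·12958·12.8 / 284390.22 = 97.98.

97.98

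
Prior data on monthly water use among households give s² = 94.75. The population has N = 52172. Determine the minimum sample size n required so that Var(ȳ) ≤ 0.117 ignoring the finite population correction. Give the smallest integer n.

810

Without fpc, n₀ = s²/D = 94.75/0.117 = 809.8291.
Rounding up, n = 810.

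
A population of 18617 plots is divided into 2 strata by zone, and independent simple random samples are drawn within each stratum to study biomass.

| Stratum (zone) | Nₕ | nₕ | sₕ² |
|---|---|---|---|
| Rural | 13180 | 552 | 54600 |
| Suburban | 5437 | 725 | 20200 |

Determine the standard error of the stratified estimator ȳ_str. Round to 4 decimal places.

7.0398

Var(ȳ_str) = Σₕ Wₕ²(1 − fₕ)sₕ²/nₕ with Wₕ = Nₕ/N, N = 18617.
Rural: Wₕ = 0.70795509; term = 0.70795509²·(1 − 0.04188164)·54600/552 = 47.498965.
Suburban: Wₕ = 0.29204491; term = 0.29204491²·(1 − 0.13334559)·20200/725 = 2.0594847.
Sum = 49.55845.
SE = √(49.55845) = 7.0398.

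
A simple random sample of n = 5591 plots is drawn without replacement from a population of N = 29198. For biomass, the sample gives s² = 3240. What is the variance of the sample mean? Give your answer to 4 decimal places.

0.4685

Under SRS without replacement, Var(ȳ) = (1 − f)·s²/n with f = n/N = 5591/29198 = 0.19148572.
Var(ȳ) = (1 − 0.19148572)·3240/5591 = 0.80851428·0.57950277 = 0.46853627.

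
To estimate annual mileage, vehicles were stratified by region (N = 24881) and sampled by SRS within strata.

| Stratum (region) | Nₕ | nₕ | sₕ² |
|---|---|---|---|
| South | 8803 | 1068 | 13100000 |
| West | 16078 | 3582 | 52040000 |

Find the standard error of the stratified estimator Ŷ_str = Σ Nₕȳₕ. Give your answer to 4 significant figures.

Var(Ŷ_str) = Σₕ Nₕ²(1 − fₕ)sₕ²/nₕ.
South: 8803²·(1 − 1068/8803)·13100000/1068 = 8.3520111 × 10^11.
West: 16078²·(1 − 3582/16078)·52040000/3582 = 2.91887 × 10^12.
Sum = 3.7540711 × 10^12.
SE = √(3.7540711 × 10^12) = 1.938 × 10^6.

1.938 × 10^6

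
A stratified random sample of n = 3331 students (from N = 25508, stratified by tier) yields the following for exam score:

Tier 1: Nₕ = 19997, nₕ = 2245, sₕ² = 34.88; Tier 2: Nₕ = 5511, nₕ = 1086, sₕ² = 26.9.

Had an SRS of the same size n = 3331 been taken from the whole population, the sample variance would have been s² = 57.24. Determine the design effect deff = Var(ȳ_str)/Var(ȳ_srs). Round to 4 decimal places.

Var(ȳ_str) = Σ Wₕ²(1−fₕ)sₕ²/nₕ with Wₕ = Nₕ/25508:
  Tier 1: (19997/25508)²·(1−2245/19997)·34.88/2245 = 0.0084765563
  Tier 2: (5511/25508)²·(1−1086/5511)·26.9/1086 = 9.2835338 × 10^-4
  → Var(ȳ_str) = 0.0094049097.
Var(ȳ_srs) = (1 − 3331/25508)·57.24/3331 = 0.014940027.
deff = 0.0094049097 / 0.014940027 = 0.6295.

0.6295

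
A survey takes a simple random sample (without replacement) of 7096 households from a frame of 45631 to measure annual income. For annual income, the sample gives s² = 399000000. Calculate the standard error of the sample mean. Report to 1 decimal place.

217.9

Under SRS without replacement, Var(ȳ) = (1 − f)·s²/n with f = n/N = 7096/45631 = 0.15550832.
Var(ȳ) = (1 − 0.15550832)·399000000/7096 = 0.84449168·56228.861 = 47484.806.
SE(ȳ) = √(47484.806) = 217.9.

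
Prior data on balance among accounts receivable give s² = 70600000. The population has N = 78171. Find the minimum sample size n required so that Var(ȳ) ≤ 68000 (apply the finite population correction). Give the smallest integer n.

1025

Without fpc, n₀ = s²/D = 70600000/68000 = 1038.2353.
With fpc, (1 − n/N)·s²/n ≤ D requires n ≥ n₀/(1 + n₀/N) = 1038.2353/(1 + 1038.2353/78171) = 1024.6266.
Rounding up, n = 1025.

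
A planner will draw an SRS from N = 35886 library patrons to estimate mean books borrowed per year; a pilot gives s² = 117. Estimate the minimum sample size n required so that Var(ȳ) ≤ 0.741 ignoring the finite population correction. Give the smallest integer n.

Without fpc, n₀ = s²/D = 117/0.741 = 157.8947.
Rounding up, n = 158.

158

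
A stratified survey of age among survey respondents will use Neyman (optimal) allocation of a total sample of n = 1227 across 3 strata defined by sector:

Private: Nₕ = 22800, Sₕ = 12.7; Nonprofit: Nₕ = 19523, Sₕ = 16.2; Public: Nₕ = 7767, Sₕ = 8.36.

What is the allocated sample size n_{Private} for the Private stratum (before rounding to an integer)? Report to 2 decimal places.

529.68

Neyman allocation: nₕ = n·NₕSₕ / Σⱼ NⱼSⱼ.
Σ NⱼSⱼ = 22800·12.7 + 19523·16.2 + 7767·8.36 = 670764.72.
n_{Private} = 1227·22800·12.7 / 670764.72 = 529.68.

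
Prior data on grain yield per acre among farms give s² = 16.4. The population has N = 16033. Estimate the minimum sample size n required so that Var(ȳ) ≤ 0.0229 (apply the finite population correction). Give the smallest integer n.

Without fpc, n₀ = s²/D = 16.4/0.0229 = 716.1572.
With fpc, (1 − n/N)·s²/n ≤ D requires n ≥ n₀/(1 + n₀/N) = 716.1572/(1 + 716.1572/16033) = 685.5359.
Rounding up, n = 686.

686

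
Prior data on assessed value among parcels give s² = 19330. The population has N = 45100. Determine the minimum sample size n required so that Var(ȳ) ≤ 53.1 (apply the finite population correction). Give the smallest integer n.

362

Without fpc, n₀ = s²/D = 19330/53.1 = 364.0301.
With fpc, (1 − n/N)·s²/n ≤ D requires n ≥ n₀/(1 + n₀/N) = 364.0301/(1 + 364.0301/45100) = 361.1153.
Rounding up, n = 362.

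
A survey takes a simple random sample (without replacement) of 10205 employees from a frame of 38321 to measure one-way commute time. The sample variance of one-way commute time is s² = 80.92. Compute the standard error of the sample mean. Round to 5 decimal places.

0.07627

Under SRS without replacement, Var(ȳ) = (1 − f)·s²/n with f = n/N = 10205/38321 = 0.26630307.
Var(ȳ) = (1 − 0.26630307)·80.92/10205 = 0.73369693·0.0079294463 = 0.0058178104.
SE(ȳ) = √(0.0058178104) = 0.07627.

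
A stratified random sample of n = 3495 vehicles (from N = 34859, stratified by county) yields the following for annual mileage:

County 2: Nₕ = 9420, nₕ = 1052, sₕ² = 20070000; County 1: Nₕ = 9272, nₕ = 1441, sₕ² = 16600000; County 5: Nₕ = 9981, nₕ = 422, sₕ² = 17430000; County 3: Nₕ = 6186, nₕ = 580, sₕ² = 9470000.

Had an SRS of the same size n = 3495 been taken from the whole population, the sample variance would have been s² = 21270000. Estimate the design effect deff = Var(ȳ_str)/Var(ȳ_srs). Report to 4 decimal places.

Var(ȳ_str) = Σ Wₕ²(1−fₕ)sₕ²/nₕ with Wₕ = Nₕ/34859:
  County 2: (9420/34859)²·(1−1052/9420)·20070000/1052 = 1237.5831
  County 1: (9272/34859)²·(1−1441/9272)·16600000/1441 = 688.34301
  County 5: (9981/34859)²·(1−422/9981)·17430000/422 = 3242.9601
  County 3: (6186/34859)²·(1−580/6186)·9470000/580 = 465.96698
  → Var(ȳ_str) = 5634.8532.
Var(ȳ_srs) = (1 − 3495/34859)·21270000/3495 = 5475.6645.
deff = 5634.8532 / 5475.6645 = 1.0291.

1.0291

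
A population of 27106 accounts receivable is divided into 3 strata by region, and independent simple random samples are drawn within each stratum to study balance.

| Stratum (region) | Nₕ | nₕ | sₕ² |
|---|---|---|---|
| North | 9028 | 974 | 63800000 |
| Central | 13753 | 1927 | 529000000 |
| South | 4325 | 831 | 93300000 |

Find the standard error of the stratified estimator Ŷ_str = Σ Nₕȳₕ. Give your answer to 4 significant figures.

Var(Ŷ_str) = Σₕ Nₕ²(1 − fₕ)sₕ²/nₕ.
North: 9028²·(1 − 974/9028)·63800000/974 = 4.762828 × 10^12.
Central: 13753²·(1 − 1927/13753)·529000000/1927 = 4.4648747 × 10^13.
South: 4325²·(1 − 831/4325)·93300000/831 = 1.6966397 × 10^12.
Sum = 5.1108215 × 10^13.
SE = √(5.1108215 × 10^13) = 7.149 × 10^6.

7.149 × 10^6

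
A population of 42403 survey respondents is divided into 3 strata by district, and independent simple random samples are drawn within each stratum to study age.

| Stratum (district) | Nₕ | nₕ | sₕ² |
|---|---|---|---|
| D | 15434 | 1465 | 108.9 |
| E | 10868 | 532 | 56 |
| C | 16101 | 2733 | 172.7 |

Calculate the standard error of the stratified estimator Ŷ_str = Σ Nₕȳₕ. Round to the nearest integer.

Var(Ŷ_str) = Σₕ Nₕ²(1 − fₕ)sₕ²/nₕ.
D: 15434²·(1 − 1465/15434)·108.9/1465 = 1.602633 × 10^7.
E: 10868²·(1 − 532/10868)·56/532 = 1.1824384 × 10^7.
C: 16101²·(1 − 2733/16101)·172.7/2733 = 1.3601036 × 10^7.
Sum = 4.145175 × 10^7.
SE = √(4.145175 × 10^7) = 6438.

6438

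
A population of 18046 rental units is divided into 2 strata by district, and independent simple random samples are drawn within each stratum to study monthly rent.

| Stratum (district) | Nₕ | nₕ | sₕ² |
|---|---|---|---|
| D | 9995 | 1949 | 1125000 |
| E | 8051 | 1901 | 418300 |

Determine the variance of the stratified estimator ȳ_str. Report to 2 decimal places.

Var(ȳ_str) = Σₕ Wₕ²(1 − fₕ)sₕ²/nₕ with Wₕ = Nₕ/N, N = 18046.
D: Wₕ = 0.55386235; term = 0.55386235²·(1 − 0.19499750)·1125000/1949 = 142.54159.
E: Wₕ = 0.44613765; term = 0.44613765²·(1 − 0.23611974)·418300/1901 = 33.455597.
Sum = 175.99719.

176.00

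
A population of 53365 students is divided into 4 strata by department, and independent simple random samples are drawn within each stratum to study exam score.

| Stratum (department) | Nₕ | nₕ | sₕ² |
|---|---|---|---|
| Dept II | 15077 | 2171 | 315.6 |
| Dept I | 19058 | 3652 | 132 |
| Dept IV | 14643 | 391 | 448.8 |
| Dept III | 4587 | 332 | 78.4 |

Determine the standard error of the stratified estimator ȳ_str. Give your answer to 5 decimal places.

Var(ȳ_str) = Σₕ Wₕ²(1 − fₕ)sₕ²/nₕ with Wₕ = Nₕ/N, N = 53365.
Dept II: Wₕ = 0.28252600; term = 0.28252600²·(1 − 0.14399416)·315.6/2171 = 0.0099327782.
Dept I: Wₕ = 0.35712546; term = 0.35712546²·(1 − 0.19162556)·132/3652 = 0.0037264676.
Dept IV: Wₕ = 0.27439333; term = 0.27439333²·(1 − 0.02670218)·448.8/391 = 0.084114127.
Dept III: Wₕ = 0.08595521; term = 0.08595521²·(1 − 0.07237846)·78.4/332 = 0.0016184275.
Sum = 0.0993918.
SE = √(0.0993918) = 0.31526.

0.31526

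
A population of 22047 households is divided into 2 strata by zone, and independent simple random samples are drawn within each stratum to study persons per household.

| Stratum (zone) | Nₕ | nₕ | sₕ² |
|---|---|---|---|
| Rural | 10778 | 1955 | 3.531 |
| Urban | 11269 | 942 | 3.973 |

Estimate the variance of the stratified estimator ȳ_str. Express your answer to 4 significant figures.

Var(ȳ_str) = Σₕ Wₕ²(1 − fₕ)sₕ²/nₕ with Wₕ = Nₕ/N, N = 22047.
Rural: Wₕ = 0.48886470; term = 0.48886470²·(1 − 0.18138801)·3.531/1955 = 3.5335107 × 10^-4.
Urban: Wₕ = 0.51113530; term = 0.51113530²·(1 − 0.08359216)·3.973/942 = 0.0010097834.
Sum = 0.0013631345.

0.001363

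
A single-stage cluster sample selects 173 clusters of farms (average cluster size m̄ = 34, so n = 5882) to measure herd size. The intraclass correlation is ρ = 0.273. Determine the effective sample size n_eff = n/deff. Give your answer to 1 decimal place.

deff = 1 + (34 − 1)·0.273 = 1 + 9.009 = 10.009.
n_eff = 5882 / 10.009 = 587.7.

587.7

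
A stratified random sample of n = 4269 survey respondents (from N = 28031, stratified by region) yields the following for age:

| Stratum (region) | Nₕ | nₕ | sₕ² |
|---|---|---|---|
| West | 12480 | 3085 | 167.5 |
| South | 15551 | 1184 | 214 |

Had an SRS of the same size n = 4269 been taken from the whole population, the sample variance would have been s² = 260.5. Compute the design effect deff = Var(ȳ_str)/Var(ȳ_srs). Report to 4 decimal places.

Var(ȳ_str) = Σ Wₕ²(1−fₕ)sₕ²/nₕ with Wₕ = Nₕ/28031:
  West: (12480/28031)²·(1−3085/12480)·167.5/3085 = 0.0081020297
  South: (15551/28031)²·(1−1184/15551)·214/1184 = 0.051393631
  → Var(ȳ_str) = 0.059495661.
Var(ȳ_srs) = (1 − 4269/28031)·260.5/4269 = 0.051728034.
deff = 0.059495661 / 0.051728034 = 1.1502.

1.1502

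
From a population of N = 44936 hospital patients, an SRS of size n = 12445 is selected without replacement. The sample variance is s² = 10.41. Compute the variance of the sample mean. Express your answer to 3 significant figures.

Under SRS without replacement, Var(ȳ) = (1 − f)·s²/n with f = n/N = 12445/44936 = 0.27694944.
Var(ȳ) = (1 − 0.27694944)·10.41/12445 = 0.72305056·8.3648051 × 10^-4 = 6.048177 × 10^-4.

6.05 × 10^-4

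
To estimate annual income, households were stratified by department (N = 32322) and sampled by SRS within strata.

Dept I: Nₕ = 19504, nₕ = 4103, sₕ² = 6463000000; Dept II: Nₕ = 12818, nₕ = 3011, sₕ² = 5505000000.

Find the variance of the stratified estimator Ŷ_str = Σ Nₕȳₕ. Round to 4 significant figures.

Var(Ŷ_str) = Σₕ Nₕ²(1 − fₕ)sₕ²/nₕ.
Dept I: 19504²·(1 − 4103/19504)·6463000000/4103 = 4.7315698 × 10^14.
Dept II: 12818²·(1 − 3011/12818)·5505000000/3011 = 2.2982804 × 10^14.
Sum = 7.0298502 × 10^14.

7.030 × 10^14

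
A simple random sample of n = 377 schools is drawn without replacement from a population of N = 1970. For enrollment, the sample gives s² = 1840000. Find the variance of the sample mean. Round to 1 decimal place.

3946.6

Under SRS without replacement, Var(ȳ) = (1 − f)·s²/n with f = n/N = 377/1970 = 0.19137056.
Var(ȳ) = (1 − 0.19137056)·1840000/377 = 0.80862944·4880.6366 = 3946.6265.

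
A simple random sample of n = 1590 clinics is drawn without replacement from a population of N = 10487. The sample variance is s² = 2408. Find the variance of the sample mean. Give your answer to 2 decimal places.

1.28

Under SRS without replacement, Var(ȳ) = (1 − f)·s²/n with f = n/N = 1590/10487 = 0.15161629.
Var(ȳ) = (1 − 0.15161629)·2408/1590 = 0.84838371·1.5144654 = 1.2848478.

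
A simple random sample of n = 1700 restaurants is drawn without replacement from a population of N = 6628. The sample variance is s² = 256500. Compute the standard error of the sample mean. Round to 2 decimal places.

10.59

Under SRS without replacement, Var(ȳ) = (1 − f)·s²/n with f = n/N = 1700/6628 = 0.25648763.
Var(ȳ) = (1 − 0.25648763)·256500/1700 = 0.74351237·150.88235 = 112.1829.
SE(ȳ) = √(112.1829) = 10.59.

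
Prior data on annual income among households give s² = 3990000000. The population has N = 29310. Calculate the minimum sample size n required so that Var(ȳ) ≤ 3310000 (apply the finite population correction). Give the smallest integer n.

Without fpc, n₀ = s²/D = 3990000000/3310000 = 1205.4381.
With fpc, (1 − n/N)·s²/n ≤ D requires n ≥ n₀/(1 + n₀/N) = 1205.4381/(1 + 1205.4381/29310) = 1157.8202.
Rounding up, n = 1158.

1158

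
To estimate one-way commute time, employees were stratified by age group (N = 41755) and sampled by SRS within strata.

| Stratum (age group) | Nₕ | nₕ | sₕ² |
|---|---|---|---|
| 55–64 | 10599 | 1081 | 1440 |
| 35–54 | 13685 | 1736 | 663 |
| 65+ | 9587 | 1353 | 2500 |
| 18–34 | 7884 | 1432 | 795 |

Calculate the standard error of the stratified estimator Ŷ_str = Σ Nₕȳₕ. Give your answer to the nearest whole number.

19260

Var(Ŷ_str) = Σₕ Nₕ²(1 − fₕ)sₕ²/nₕ.
55–64: 10599²·(1 − 1081/10599)·1440/1081 = 1.3438395 × 10^8.
35–54: 13685²·(1 − 1736/13685)·663/1736 = 6.2451111 × 10^7.
65+: 9587²·(1 − 1353/9587)·2500/1353 = 1.4585986 × 10^8.
18–34: 7884²·(1 − 1432/7884)·795/1432 = 2.8240026 × 10^7.
Sum = 3.7093495 × 10^8.
SE = √(3.7093495 × 10^8) = 19260.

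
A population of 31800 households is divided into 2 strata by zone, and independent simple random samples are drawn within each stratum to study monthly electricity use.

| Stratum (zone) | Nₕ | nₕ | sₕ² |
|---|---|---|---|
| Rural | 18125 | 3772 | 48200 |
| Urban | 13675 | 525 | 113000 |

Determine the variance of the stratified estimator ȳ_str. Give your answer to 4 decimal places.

41.5626

Var(ȳ_str) = Σₕ Wₕ²(1 − fₕ)sₕ²/nₕ with Wₕ = Nₕ/N, N = 31800.
Rural: Wₕ = 0.56996855; term = 0.56996855²·(1 − 0.20811034)·48200/3772 = 3.2873187.
Urban: Wₕ = 0.43003145; term = 0.43003145²·(1 − 0.03839122)·113000/525 = 38.275246.
Sum = 41.562565.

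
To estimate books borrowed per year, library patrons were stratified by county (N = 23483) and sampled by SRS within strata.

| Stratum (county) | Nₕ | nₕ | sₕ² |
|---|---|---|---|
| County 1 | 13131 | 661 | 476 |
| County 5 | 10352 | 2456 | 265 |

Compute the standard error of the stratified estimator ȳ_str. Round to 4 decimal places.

0.4794

Var(ȳ_str) = Σₕ Wₕ²(1 − fₕ)sₕ²/nₕ with Wₕ = Nₕ/N, N = 23483.
County 1: Wₕ = 0.55917046; term = 0.55917046²·(1 − 0.05033889)·476/661 = 0.21382702.
County 5: Wₕ = 0.44082954; term = 0.44082954²·(1 − 0.23724884)·265/2456 = 0.015993435.
Sum = 0.22982046.
SE = √(0.22982046) = 0.4794.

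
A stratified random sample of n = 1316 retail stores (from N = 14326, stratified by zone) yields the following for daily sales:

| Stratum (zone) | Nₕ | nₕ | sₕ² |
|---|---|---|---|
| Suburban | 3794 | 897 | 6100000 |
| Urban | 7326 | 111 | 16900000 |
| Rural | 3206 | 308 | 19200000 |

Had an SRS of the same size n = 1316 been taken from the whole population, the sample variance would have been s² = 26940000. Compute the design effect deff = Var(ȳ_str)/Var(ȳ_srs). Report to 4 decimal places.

2.2806

Var(ȳ_str) = Σ Wₕ²(1−fₕ)sₕ²/nₕ with Wₕ = Nₕ/14326:
  Suburban: (3794/14326)²·(1−897/3794)·6100000/897 = 364.19445
  Urban: (7326/14326)²·(1−111/7326)·16900000/111 = 39211.827
  Rural: (3206/14326)²·(1−308/3206)·19200000/308 = 2822.0358
  → Var(ȳ_str) = 42398.057.
Var(ȳ_srs) = (1 − 1316/14326)·26940000/1316 = 18590.628.
deff = 42398.057 / 18590.628 = 2.2806.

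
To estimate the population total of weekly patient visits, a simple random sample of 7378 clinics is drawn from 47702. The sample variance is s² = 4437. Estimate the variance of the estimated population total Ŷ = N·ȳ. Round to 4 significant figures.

Var(Ŷ) = N²·Var(ȳ) = N²·(1 − n/N)·s²/n.
f = 7378/47702 = 0.15466857; Var(ȳ) = 0.84533143·4437/7378 = 0.50836752.
Var(Ŷ) = 47702² · 0.50836752 = 1.1567805 × 10^9.

1.157 × 10^9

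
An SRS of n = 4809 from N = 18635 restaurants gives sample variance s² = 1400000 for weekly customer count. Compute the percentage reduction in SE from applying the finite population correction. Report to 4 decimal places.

f = n/N = 4809/18635 = 0.25806279.
SE_no-fpc = √(s²/n) = 17.062263; SE_fpc = √((1−f)s²/n) = 14.696713.
Ratio = √(1−f) = 0.86135777. Reduction = 100·(1 − 0.86135777) = 13.8642%.

13.8642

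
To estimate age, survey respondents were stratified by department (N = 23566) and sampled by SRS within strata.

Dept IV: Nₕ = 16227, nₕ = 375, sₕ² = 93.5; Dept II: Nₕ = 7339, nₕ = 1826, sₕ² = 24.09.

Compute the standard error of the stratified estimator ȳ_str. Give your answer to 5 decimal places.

Var(ȳ_str) = Σₕ Wₕ²(1 − fₕ)sₕ²/nₕ with Wₕ = Nₕ/N, N = 23566.
Dept IV: Wₕ = 0.68857676; term = 0.68857676²·(1 − 0.02310963)·93.5/375 = 0.11548641.
Dept II: Wₕ = 0.31142324; term = 0.31142324²·(1 − 0.24880774)·24.09/1826 = 9.6114555 × 10^-4.
Sum = 0.11644756.
SE = √(0.11644756) = 0.34124.

0.34124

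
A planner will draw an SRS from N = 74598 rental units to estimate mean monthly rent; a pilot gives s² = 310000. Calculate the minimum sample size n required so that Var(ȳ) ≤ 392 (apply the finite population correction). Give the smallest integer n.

Without fpc, n₀ = s²/D = 310000/392 = 790.8163.
With fpc, (1 − n/N)·s²/n ≤ D requires n ≥ n₀/(1 + n₀/N) = 790.8163/(1 + 790.8163/74598) = 782.5208.
Rounding up, n = 783.

783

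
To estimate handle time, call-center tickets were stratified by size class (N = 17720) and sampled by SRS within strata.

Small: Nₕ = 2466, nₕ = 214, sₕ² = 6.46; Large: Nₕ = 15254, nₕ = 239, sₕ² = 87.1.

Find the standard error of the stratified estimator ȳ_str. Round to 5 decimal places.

0.51610

Var(ȳ_str) = Σₕ Wₕ²(1 − fₕ)sₕ²/nₕ with Wₕ = Nₕ/N, N = 17720.
Small: Wₕ = 0.13916479; term = 0.13916479²·(1 − 0.08678021)·6.46/214 = 5.3389121 × 10^-4.
Large: Wₕ = 0.86083521; term = 0.86083521²·(1 − 0.01566802)·87.1/239 = 0.26582872.
Sum = 0.26636261.
SE = √(0.26636261) = 0.51610.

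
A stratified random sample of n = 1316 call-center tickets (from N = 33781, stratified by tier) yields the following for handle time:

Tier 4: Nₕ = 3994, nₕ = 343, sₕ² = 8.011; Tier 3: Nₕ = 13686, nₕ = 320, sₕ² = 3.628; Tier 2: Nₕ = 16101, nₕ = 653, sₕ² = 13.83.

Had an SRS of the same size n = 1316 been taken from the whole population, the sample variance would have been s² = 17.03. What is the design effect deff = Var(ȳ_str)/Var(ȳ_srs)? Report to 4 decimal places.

Var(ȳ_str) = Σ Wₕ²(1−fₕ)sₕ²/nₕ with Wₕ = Nₕ/33781:
  Tier 4: (3994/33781)²·(1−343/3994)·8.011/343 = 2.984472 × 10^-4
  Tier 3: (13686/33781)²·(1−320/13686)·3.628/320 = 0.001817399
  Tier 2: (16101/33781)²·(1−653/16101)·13.83/653 = 0.0046162477
  → Var(ȳ_str) = 0.0067320939.
Var(ȳ_srs) = (1 − 1316/33781)·17.03/1316 = 0.0124366.
deff = 0.0067320939 / 0.0124366 = 0.5413.

0.5413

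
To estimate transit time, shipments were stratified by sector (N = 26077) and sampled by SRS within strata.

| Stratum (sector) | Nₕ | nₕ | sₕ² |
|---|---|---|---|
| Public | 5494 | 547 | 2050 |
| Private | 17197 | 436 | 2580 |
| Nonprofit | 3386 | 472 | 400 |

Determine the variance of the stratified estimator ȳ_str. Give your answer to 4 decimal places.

Var(ȳ_str) = Σₕ Wₕ²(1 − fₕ)sₕ²/nₕ with Wₕ = Nₕ/N, N = 26077.
Public: Wₕ = 0.21068374; term = 0.21068374²·(1 − 0.09956316)·2050/547 = 0.14978966.
Private: Wₕ = 0.65947003; term = 0.65947003²·(1 − 0.02535326)·2580/436 = 2.5082486.
Nonprofit: Wₕ = 0.12984622; term = 0.12984622²·(1 − 0.13939752)·400/472 = 0.012296436.
Sum = 2.6703347.

2.6703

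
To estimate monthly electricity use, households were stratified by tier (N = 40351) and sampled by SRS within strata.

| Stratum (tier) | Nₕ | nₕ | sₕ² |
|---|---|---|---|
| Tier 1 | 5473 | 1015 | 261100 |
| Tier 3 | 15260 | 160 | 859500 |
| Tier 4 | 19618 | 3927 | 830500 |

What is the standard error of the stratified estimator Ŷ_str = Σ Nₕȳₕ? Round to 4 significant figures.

Var(Ŷ_str) = Σₕ Nₕ²(1 − fₕ)sₕ²/nₕ.
Tier 1: 5473²·(1 − 1015/5473)·261100/1015 = 6.2763383 × 10^9.
Tier 3: 15260²·(1 − 160/15260)·859500/160 = 1.2378197 × 10^12.
Tier 4: 19618²·(1 − 3927/19618)·830500/3927 = 6.5100465 × 10^10.
Sum = 1.3091965 × 10^12.
SE = √(1.3091965 × 10^12) = 1.144 × 10^6.

1.144 × 10^6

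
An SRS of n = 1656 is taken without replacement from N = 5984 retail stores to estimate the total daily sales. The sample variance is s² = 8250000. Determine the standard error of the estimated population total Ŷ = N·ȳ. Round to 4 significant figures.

Var(Ŷ) = N²·Var(ȳ) = N²·(1 − n/N)·s²/n.
f = 1656/5984 = 0.27673797; Var(ȳ) = 0.72326203·8250000/1656 = 3603.2076.
Var(Ŷ) = 5984² · 3603.2076 = 1.2902458 × 10^11.
SE(Ŷ) = √(1.2902458 × 10^11) = 359200.

359200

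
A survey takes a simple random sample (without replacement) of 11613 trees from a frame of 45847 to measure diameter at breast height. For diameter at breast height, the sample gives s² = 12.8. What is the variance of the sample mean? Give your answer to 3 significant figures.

8.23 × 10^-4

Under SRS without replacement, Var(ȳ) = (1 − f)·s²/n with f = n/N = 11613/45847 = 0.25329902.
Var(ȳ) = (1 − 0.25329902)·12.8/11613 = 0.74670098·0.001102213 = 8.2302356 × 10^-4.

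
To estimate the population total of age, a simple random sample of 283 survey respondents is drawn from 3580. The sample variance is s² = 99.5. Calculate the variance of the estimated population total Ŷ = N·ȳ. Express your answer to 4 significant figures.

Var(Ŷ) = N²·Var(ȳ) = N²·(1 − n/N)·s²/n.
f = 283/3580 = 0.07905028; Var(ȳ) = 0.92094972·99.5/283 = 0.32379681.
Var(Ŷ) = 3580² · 0.32379681 = 4.1499094 × 10^6.

4.150 × 10^6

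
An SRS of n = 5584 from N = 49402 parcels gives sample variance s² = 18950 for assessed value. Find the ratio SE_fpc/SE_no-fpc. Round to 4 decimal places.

f = n/N = 5584/49402 = 0.11303186.
SE_no-fpc = √(s²/n) = 1.8421793; SE_fpc = √((1−f)s²/n) = 1.7349458.
Ratio = √(1−f) = 0.94178986.

0.9418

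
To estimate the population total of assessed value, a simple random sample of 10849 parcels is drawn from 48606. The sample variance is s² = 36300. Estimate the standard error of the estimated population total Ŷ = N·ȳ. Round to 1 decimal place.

Var(Ŷ) = N²·Var(ȳ) = N²·(1 − n/N)·s²/n.
f = 10849/48606 = 0.22320290; Var(ȳ) = 0.77679710·36300/10849 = 2.5991091.
Var(Ŷ) = 48606² · 2.5991091 = 6.1405076 × 10^9.
SE(Ŷ) = √(6.1405076 × 10^9) = 78361.4.

78361.4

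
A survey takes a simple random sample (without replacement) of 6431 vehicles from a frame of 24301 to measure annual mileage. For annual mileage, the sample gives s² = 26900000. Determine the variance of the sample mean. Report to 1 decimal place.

3075.9

Under SRS without replacement, Var(ȳ) = (1 − f)·s²/n with f = n/N = 6431/24301 = 0.26463932.
Var(ȳ) = (1 − 0.26463932)·26900000/6431 = 0.73536068·4182.8643 = 3075.9139.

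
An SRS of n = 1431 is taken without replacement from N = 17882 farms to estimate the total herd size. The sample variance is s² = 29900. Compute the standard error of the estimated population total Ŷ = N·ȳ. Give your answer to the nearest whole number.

78401

Var(Ŷ) = N²·Var(ȳ) = N²·(1 − n/N)·s²/n.
f = 1431/17882 = 0.08002461; Var(ȳ) = 0.91997539·29900/1431 = 19.222407.
Var(Ŷ) = 17882² · 19.222407 = 6.1466707 × 10^9.
SE(Ŷ) = √(6.1466707 × 10^9) = 78401.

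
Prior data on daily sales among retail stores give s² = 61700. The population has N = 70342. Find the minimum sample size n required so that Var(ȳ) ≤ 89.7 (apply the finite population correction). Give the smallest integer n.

682

Without fpc, n₀ = s²/D = 61700/89.7 = 687.8484.
With fpc, (1 − n/N)·s²/n ≤ D requires n ≥ n₀/(1 + n₀/N) = 687.8484/(1 + 687.8484/70342) = 681.1873.
Rounding up, n = 682.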